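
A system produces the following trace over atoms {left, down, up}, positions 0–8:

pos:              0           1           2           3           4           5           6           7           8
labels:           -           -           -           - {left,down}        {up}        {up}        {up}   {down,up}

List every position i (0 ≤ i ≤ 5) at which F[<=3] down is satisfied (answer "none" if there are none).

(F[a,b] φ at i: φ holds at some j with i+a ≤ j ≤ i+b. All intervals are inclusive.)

1, 2, 3, 4, 5

Evaluate at each i in [0,5]:
  i=0: ✗ (none in [0,3])
  i=1: ✓ (witness j=4)
  i=2: ✓ (witness j=4)
  i=3: ✓ (witness j=4)
  i=4: ✓ (witness j=4)
  i=5: ✓ (witness j=8)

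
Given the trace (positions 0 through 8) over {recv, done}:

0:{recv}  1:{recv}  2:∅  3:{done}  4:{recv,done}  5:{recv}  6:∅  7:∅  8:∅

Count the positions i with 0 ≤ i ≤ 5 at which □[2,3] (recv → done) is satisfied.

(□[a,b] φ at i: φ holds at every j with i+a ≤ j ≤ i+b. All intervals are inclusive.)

Evaluate at each i in [0,5]:
  i=0: ✓ (all of [2,3])
  i=1: ✓ (all of [3,4])
  i=2: ✗ (fails at j=5)
  i=3: ✗ (fails at j=5)
  i=4: ✓ (all of [6,7])
  i=5: ✓ (all of [7,8])
Positions where it holds: {0, 1, 4, 5} → 4.

4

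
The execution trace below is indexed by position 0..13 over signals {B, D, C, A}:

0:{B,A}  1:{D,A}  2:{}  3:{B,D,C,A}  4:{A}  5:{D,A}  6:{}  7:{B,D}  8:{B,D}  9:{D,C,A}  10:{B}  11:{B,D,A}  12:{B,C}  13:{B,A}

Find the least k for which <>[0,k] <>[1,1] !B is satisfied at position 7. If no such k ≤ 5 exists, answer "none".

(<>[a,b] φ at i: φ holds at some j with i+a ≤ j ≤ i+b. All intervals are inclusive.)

1

Scan j = 7,8,… for <>[1,1] !B:
  j=7: fails
  j=8: holds
First hit at j=8, so smallest k = 8-7 = 1.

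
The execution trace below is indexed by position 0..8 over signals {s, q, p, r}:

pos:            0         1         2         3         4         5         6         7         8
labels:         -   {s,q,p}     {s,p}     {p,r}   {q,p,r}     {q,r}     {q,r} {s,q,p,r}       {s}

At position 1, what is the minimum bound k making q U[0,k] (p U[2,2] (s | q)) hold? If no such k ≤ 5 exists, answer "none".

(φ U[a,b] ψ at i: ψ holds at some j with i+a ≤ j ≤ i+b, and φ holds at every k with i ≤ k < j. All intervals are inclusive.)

Need earliest j ≥ 1 with (p U[2,2] (s | q)), and q at every k in [1,j-1].
  j=1: rhs fails.
  j=2: rhs holds; lhs holds on [1,1]. k = 1.

1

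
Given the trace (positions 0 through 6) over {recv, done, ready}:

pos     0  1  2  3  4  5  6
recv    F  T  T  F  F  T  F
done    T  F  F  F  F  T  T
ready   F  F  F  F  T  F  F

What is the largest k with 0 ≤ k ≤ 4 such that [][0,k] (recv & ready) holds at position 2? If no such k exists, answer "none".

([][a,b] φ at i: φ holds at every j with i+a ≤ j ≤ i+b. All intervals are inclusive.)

none

(recv & ready) must hold from j=2 onward; find where it first fails.
  j=2: fails → no k works.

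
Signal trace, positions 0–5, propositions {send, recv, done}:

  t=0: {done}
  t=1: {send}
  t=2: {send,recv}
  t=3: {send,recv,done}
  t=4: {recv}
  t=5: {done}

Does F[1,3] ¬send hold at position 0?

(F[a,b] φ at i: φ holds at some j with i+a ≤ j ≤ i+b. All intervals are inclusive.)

Check ¬send at each j in [1,3]:
  j=1: false
  j=2: false
  j=3: false
No position in the window satisfies it → formula fails.

Does not hold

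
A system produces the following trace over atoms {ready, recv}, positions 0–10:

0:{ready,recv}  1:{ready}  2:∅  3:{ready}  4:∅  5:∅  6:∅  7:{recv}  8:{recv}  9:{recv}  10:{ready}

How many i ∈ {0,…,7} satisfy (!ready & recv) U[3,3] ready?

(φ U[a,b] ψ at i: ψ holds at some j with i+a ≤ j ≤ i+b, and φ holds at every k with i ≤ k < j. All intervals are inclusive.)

1

Evaluate at each i in [0,7]:
  i=0: ✗ (lhs fails at k=0 before rhs at j=3)
  i=1: ✗ (no rhs in [4,4])
  i=2: ✗ (no rhs in [5,5])
  i=3: ✗ (no rhs in [6,6])
  i=4: ✗ (no rhs in [7,7])
  i=5: ✗ (no rhs in [8,8])
  i=6: ✗ (no rhs in [9,9])
  i=7: ✓ (rhs at j=10; lhs holds on [7,9])
Positions where it holds: {7} → 1.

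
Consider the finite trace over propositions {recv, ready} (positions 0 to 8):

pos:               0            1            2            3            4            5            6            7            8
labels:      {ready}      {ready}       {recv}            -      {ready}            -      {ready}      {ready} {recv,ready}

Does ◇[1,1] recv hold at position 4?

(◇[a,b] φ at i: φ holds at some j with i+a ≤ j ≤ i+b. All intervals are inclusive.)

False

Check recv at each j in [5,5]:
  j=5: false
No position in the window satisfies it → formula fails.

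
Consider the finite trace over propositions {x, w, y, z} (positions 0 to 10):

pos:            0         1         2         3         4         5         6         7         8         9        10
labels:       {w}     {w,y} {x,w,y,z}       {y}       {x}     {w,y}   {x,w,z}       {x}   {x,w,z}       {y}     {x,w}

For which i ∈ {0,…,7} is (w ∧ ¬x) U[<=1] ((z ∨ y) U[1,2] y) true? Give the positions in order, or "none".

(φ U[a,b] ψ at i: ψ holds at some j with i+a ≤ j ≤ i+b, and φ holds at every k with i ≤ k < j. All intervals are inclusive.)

0, 1, 2

Evaluate at each i in [0,7]:
  i=0: ✓ (rhs at j=1; lhs holds on [0,0])
  i=1: ✓ (rhs at j=1)
  i=2: ✓ (rhs at j=2)
  i=3: ✗ (no rhs in [3,4])
  i=4: ✗ (no rhs in [4,5])
  i=5: ✗ (no rhs in [5,6])
  i=6: ✗ (no rhs in [6,7])
  i=7: ✗ (lhs fails at k=7 before rhs at j=8)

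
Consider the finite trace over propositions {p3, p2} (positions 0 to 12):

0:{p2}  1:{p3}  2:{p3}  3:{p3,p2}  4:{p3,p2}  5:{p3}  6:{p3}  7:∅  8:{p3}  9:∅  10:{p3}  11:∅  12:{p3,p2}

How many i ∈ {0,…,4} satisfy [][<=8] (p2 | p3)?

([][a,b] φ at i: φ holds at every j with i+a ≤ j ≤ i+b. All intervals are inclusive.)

Evaluate at each i in [0,4]:
  i=0: ✗ (fails at j=7)
  i=1: ✗ (fails at j=7)
  i=2: ✗ (fails at j=7)
  i=3: ✗ (fails at j=7)
  i=4: ✗ (fails at j=7)
Positions where it holds: {} → 0.

0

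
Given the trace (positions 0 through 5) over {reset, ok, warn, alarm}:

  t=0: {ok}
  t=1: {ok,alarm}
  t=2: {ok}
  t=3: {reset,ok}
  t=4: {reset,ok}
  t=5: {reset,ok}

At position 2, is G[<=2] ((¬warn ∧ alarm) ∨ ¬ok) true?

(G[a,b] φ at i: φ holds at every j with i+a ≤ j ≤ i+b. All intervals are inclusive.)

No

Check ((¬warn ∧ alarm) ∨ ¬ok) at every j in [2,4]:
  j=2: false
  j=3: false
  j=4: false
Fails at j=2 → formula fails.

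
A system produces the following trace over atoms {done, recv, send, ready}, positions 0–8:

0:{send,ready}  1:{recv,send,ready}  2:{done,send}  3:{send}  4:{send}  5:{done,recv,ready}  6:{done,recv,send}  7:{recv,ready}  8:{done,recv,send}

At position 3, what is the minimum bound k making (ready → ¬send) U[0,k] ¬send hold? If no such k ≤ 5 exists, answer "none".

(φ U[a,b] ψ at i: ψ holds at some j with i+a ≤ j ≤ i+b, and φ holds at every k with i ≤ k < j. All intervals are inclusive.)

2

Need earliest j ≥ 3 with ¬send, and (ready → ¬send) at every k in [3,j-1].
  j=3: rhs fails.
  j=4: rhs fails.
  j=5: rhs holds; lhs holds on [3,4]. k = 2.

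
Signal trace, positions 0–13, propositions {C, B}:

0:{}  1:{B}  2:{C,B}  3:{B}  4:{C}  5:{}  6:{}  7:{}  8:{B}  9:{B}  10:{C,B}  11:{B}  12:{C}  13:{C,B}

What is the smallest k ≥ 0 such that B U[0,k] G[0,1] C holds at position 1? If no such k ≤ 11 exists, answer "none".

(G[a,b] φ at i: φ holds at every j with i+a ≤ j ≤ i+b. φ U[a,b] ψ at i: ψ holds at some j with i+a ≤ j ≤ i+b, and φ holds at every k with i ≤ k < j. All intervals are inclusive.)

none

Need earliest j ≥ 1 with G[0,1] C, and B at every k in [1,j-1].
  j=1: rhs fails.
  j=2: rhs fails.
  j=3: rhs fails.
  j=4: rhs fails.
  j=5: rhs fails.
  j=6: rhs fails.
  j=7: rhs fails.
  j=8: rhs fails.
  j=9: rhs fails.
  j=10: rhs fails.
  j=11: rhs fails.
  j=12: rhs holds but lhs fails at k=4.
No witness within the range → none.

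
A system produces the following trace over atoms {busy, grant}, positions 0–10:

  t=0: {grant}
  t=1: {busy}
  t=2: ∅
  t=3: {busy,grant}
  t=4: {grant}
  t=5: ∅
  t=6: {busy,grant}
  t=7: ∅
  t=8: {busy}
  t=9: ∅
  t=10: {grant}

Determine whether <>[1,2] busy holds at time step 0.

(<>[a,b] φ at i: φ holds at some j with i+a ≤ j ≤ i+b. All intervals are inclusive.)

Yes

Check busy at each j in [1,2]:
  j=1: true
  j=2: false
Found at j=1 → formula holds.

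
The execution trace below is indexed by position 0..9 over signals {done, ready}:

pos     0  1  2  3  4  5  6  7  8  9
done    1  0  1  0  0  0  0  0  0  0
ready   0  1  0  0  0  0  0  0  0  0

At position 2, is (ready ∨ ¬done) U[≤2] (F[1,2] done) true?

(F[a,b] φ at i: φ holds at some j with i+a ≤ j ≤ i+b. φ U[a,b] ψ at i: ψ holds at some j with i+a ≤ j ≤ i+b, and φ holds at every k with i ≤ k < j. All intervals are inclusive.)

Need some j in [2,4] with F[1,2] done, and (ready ∨ ¬done) at every k in [2,j-1].
  j=2: F[1,2] done — fails (none in [3,4]).
  j=3: F[1,2] done — fails (none in [4,5]).
  j=4: F[1,2] done — fails (none in [5,6]).
No j in the window works → until fails.

Does not hold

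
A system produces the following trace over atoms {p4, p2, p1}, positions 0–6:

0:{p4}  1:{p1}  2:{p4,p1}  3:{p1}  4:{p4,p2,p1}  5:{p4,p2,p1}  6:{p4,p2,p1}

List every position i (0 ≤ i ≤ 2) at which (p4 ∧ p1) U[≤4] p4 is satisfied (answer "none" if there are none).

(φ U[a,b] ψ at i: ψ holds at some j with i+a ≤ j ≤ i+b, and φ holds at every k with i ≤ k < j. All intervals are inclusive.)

0, 2

Evaluate at each i in [0,2]:
  i=0: ✓ (rhs at j=0)
  i=1: ✗ (lhs fails at k=1 before rhs at j=2)
  i=2: ✓ (rhs at j=2)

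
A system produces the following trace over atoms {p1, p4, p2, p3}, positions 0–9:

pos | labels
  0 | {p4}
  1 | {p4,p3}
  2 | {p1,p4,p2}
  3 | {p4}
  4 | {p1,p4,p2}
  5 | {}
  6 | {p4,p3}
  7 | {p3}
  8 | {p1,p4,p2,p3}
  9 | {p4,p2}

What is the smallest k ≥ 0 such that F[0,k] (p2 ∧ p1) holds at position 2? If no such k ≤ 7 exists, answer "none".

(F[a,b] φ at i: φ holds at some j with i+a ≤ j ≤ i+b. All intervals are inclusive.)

0

Scan j = 2,3,… for (p2 ∧ p1):
  j=2: holds
First hit at j=2, so smallest k = 2-2 = 0.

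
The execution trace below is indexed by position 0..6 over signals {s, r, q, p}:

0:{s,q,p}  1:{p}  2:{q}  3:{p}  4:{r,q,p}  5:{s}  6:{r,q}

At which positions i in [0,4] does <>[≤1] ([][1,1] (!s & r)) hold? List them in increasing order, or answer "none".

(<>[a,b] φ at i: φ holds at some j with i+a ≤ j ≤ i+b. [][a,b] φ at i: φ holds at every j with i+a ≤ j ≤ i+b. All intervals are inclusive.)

Evaluate at each i in [0,4]:
  i=0: ✗ (none in [0,1])
  i=1: ✗ (none in [1,2])
  i=2: ✓ (witness j=3)
  i=3: ✓ (witness j=3)
  i=4: ✓ (witness j=5)

2, 3, 4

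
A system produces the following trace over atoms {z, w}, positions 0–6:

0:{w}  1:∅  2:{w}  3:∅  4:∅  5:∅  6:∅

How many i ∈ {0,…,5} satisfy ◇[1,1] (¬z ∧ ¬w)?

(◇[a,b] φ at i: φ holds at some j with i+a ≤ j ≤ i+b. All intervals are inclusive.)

5

Evaluate at each i in [0,5]:
  i=0: ✓ (witness j=1)
  i=1: ✗ (none in [2,2])
  i=2: ✓ (witness j=3)
  i=3: ✓ (witness j=4)
  i=4: ✓ (witness j=5)
  i=5: ✓ (witness j=6)
Positions where it holds: {0, 2, 3, 4, 5} → 5.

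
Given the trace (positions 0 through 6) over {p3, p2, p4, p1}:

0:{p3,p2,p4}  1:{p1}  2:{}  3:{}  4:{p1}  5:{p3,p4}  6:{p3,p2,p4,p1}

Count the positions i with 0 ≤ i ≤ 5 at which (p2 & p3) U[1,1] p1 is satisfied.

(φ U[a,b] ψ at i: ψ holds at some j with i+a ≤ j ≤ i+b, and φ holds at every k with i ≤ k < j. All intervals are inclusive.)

Evaluate at each i in [0,5]:
  i=0: ✓ (rhs at j=1; lhs holds on [0,0])
  i=1: ✗ (no rhs in [2,2])
  i=2: ✗ (no rhs in [3,3])
  i=3: ✗ (lhs fails at k=3 before rhs at j=4)
  i=4: ✗ (no rhs in [5,5])
  i=5: ✗ (lhs fails at k=5 before rhs at j=6)
Positions where it holds: {0} → 1.

1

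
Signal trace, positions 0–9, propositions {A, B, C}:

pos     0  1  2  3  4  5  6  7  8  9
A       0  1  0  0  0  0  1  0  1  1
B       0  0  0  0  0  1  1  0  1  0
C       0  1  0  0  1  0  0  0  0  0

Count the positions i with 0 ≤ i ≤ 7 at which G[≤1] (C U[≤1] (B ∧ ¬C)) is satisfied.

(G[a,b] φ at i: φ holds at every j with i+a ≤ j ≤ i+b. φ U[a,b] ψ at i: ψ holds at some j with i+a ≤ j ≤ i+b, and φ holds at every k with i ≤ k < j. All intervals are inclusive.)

2

Evaluate at each i in [0,7]:
  i=0: ✗ (fails at j=0)
  i=1: ✗ (fails at j=1)
  i=2: ✗ (fails at j=2)
  i=3: ✗ (fails at j=3)
  i=4: ✓ (all of [4,5])
  i=5: ✓ (all of [5,6])
  i=6: ✗ (fails at j=7)
  i=7: ✗ (fails at j=7)
Positions where it holds: {4, 5} → 2.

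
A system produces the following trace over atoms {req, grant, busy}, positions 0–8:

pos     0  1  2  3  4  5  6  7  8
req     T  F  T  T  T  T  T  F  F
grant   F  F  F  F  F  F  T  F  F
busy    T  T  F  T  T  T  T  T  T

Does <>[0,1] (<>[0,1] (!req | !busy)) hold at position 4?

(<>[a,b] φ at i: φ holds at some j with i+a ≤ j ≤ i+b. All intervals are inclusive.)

No

Check <>[0,1] (!req | !busy) at each j in [4,5]:
  j=4: fails (none in [4,5])
  j=5: fails (none in [5,6])
No position in the window satisfies it → formula fails.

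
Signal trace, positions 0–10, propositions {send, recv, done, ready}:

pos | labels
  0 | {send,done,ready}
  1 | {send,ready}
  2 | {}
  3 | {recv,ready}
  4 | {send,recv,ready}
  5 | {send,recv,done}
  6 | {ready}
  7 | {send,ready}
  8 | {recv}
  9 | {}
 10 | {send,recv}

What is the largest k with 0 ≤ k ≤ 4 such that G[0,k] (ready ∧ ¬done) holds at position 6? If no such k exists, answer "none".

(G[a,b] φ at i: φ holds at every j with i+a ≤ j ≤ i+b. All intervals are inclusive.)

(ready ∧ ¬done) must hold from j=6 onward; find where it first fails.
  j=6: holds
  j=7: holds
  j=8: fails
Holds on [6,7], so largest k = 1.

1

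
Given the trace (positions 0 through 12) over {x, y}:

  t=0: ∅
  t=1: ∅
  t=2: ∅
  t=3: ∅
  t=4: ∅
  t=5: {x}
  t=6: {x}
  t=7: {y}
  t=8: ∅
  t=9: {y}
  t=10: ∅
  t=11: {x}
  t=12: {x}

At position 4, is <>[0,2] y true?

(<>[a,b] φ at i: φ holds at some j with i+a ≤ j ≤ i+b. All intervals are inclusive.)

Check y at each j in [4,6]:
  j=4: false
  j=5: false
  j=6: false
No position in the window satisfies it → formula fails.

No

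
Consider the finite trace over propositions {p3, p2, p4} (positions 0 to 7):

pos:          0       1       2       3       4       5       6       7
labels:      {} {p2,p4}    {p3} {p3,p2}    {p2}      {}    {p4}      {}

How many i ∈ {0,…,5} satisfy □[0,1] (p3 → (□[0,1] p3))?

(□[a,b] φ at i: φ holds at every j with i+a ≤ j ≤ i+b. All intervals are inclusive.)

Evaluate at each i in [0,5]:
  i=0: ✓ (all of [0,1])
  i=1: ✓ (all of [1,2])
  i=2: ✗ (fails at j=3)
  i=3: ✗ (fails at j=3)
  i=4: ✓ (all of [4,5])
  i=5: ✓ (all of [5,6])
Positions where it holds: {0, 1, 4, 5} → 4.

4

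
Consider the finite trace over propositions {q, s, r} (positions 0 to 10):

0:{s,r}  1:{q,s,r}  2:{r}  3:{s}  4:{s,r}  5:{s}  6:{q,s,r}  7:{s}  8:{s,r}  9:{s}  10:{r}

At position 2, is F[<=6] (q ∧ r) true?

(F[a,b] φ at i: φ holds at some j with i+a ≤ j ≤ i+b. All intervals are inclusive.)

Check (q ∧ r) at each j in [2,8]:
  j=2: false
  j=3: false
  j=4: false
  j=5: false
  j=6: true
  j=7: false
  j=8: false
Found at j=6 → formula holds.

True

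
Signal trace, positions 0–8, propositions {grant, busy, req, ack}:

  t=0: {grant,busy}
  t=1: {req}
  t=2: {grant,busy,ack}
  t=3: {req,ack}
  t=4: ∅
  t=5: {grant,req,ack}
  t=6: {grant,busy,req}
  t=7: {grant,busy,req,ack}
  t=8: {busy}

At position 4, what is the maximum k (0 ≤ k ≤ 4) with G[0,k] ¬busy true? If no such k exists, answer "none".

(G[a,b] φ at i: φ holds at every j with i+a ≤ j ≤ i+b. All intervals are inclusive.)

1

¬busy must hold from j=4 onward; find where it first fails.
  j=4: holds
  j=5: holds
  j=6: fails
Holds on [4,5], so largest k = 1.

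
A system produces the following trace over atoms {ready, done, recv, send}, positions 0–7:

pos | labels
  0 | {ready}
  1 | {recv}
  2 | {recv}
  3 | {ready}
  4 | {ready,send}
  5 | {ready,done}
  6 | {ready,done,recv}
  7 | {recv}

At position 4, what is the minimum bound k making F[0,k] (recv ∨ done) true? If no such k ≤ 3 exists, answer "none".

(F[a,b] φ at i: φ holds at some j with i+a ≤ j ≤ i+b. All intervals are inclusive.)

Scan j = 4,5,… for (recv ∨ done):
  j=4: fails
  j=5: holds
First hit at j=5, so smallest k = 5-4 = 1.

1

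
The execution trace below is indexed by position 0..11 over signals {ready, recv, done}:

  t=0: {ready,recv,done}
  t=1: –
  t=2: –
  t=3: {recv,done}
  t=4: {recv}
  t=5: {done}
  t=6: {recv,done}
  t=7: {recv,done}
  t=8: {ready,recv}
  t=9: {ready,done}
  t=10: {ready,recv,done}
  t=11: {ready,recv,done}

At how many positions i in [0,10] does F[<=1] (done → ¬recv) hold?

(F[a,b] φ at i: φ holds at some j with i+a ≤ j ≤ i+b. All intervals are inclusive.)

Evaluate at each i in [0,10]:
  i=0: ✓ (witness j=1)
  i=1: ✓ (witness j=1)
  i=2: ✓ (witness j=2)
  i=3: ✓ (witness j=4)
  i=4: ✓ (witness j=4)
  i=5: ✓ (witness j=5)
  i=6: ✗ (none in [6,7])
  i=7: ✓ (witness j=8)
  i=8: ✓ (witness j=8)
  i=9: ✓ (witness j=9)
  i=10: ✗ (none in [10,11])
Positions where it holds: {0, 1, 2, 3, 4, 5, 7, 8, 9} → 9.

9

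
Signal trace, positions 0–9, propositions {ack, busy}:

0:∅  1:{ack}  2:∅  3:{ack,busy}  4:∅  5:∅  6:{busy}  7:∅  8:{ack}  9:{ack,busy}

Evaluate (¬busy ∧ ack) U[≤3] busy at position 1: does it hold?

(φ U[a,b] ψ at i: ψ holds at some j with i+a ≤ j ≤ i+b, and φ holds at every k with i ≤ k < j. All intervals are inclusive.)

No

Need some j in [1,4] with busy, and (¬busy ∧ ack) at every k in [1,j-1].
  j=1: busy false.
  j=2: busy false.
  j=3: busy holds, but (¬busy ∧ ack) fails at k=2 → not this j.
  j=4: busy false.
No j in the window works → until fails.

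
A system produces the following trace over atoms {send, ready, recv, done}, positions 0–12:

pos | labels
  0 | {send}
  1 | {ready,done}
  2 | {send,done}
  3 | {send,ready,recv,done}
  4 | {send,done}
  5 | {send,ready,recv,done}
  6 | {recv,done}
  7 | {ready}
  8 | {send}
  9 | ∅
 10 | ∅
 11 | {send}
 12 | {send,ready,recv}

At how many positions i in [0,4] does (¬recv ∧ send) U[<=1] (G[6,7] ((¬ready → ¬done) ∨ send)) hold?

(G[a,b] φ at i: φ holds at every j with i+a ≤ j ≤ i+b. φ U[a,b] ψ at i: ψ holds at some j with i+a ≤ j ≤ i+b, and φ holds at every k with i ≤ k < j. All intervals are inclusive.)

5

Evaluate at each i in [0,4]:
  i=0: ✓ (rhs at j=1; lhs holds on [0,0])
  i=1: ✓ (rhs at j=1)
  i=2: ✓ (rhs at j=2)
  i=3: ✓ (rhs at j=3)
  i=4: ✓ (rhs at j=4)
Positions where it holds: {0, 1, 2, 3, 4} → 5.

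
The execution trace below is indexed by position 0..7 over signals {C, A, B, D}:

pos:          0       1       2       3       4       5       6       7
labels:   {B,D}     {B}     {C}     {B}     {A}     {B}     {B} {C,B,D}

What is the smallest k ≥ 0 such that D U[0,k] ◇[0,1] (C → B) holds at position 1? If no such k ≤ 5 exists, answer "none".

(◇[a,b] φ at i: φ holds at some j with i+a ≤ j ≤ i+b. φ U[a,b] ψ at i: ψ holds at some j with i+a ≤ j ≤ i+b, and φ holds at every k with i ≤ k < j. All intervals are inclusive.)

0

Need earliest j ≥ 1 with ◇[0,1] (C → B), and D at every k in [1,j-1].
  j=1: rhs holds (empty prefix). k = 0.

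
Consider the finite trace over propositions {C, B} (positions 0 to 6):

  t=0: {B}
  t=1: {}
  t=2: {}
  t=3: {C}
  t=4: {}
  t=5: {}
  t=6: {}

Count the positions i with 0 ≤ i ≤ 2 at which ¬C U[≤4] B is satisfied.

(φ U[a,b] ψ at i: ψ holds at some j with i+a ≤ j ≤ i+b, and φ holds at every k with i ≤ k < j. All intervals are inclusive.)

1

Evaluate at each i in [0,2]:
  i=0: ✓ (rhs at j=0)
  i=1: ✗ (no rhs in [1,5])
  i=2: ✗ (no rhs in [2,6])
Positions where it holds: {0} → 1.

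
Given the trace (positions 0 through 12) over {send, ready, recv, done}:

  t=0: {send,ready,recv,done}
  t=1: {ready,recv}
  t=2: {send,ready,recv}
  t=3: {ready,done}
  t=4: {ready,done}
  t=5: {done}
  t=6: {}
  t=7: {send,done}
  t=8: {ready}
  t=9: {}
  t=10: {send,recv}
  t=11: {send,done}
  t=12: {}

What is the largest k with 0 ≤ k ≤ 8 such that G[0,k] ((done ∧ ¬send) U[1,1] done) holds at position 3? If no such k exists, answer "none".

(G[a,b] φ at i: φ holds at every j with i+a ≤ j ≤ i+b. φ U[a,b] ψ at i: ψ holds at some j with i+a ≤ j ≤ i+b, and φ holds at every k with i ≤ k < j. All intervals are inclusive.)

1

((done ∧ ¬send) U[1,1] done) must hold from j=3 onward; find where it first fails.
  j=3: holds
  j=4: holds
  j=5: fails
Holds on [3,4], so largest k = 1.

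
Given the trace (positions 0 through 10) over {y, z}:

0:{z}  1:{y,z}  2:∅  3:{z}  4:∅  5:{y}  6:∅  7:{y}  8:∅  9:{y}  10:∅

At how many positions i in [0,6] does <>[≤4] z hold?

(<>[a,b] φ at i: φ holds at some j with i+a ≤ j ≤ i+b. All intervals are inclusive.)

Evaluate at each i in [0,6]:
  i=0: ✓ (witness j=0)
  i=1: ✓ (witness j=1)
  i=2: ✓ (witness j=3)
  i=3: ✓ (witness j=3)
  i=4: ✗ (none in [4,8])
  i=5: ✗ (none in [5,9])
  i=6: ✗ (none in [6,10])
Positions where it holds: {0, 1, 2, 3} → 4.

4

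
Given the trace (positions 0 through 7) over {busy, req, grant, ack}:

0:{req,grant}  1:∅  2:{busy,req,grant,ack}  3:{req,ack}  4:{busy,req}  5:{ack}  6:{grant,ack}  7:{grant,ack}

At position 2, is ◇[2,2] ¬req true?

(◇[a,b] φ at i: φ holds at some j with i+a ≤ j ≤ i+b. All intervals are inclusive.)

Does not hold

Check ¬req at each j in [4,4]:
  j=4: false
No position in the window satisfies it → formula fails.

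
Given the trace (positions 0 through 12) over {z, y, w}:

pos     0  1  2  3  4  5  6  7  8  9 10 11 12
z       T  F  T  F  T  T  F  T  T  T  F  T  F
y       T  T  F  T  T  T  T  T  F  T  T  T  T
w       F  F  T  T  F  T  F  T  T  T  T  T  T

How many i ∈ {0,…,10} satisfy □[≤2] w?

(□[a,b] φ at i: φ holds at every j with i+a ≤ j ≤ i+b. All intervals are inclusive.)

4

Evaluate at each i in [0,10]:
  i=0: ✗ (fails at j=0)
  i=1: ✗ (fails at j=1)
  i=2: ✗ (fails at j=4)
  i=3: ✗ (fails at j=4)
  i=4: ✗ (fails at j=4)
  i=5: ✗ (fails at j=6)
  i=6: ✗ (fails at j=6)
  i=7: ✓ (all of [7,9])
  i=8: ✓ (all of [8,10])
  i=9: ✓ (all of [9,11])
  i=10: ✓ (all of [10,12])
Positions where it holds: {7, 8, 9, 10} → 4.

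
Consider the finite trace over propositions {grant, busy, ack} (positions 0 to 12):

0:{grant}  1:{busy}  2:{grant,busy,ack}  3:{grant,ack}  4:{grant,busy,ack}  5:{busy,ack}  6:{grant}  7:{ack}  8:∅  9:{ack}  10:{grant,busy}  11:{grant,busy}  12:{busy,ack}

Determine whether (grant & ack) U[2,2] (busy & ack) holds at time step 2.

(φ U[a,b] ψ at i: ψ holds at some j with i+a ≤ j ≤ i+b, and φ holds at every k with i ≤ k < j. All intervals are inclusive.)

Need some j in [4,4] with (busy & ack), and (grant & ack) at every k in [2,j-1].
  j=4: (busy & ack) holds; (grant & ack) holds at every k in [2,3] → satisfied.

Yes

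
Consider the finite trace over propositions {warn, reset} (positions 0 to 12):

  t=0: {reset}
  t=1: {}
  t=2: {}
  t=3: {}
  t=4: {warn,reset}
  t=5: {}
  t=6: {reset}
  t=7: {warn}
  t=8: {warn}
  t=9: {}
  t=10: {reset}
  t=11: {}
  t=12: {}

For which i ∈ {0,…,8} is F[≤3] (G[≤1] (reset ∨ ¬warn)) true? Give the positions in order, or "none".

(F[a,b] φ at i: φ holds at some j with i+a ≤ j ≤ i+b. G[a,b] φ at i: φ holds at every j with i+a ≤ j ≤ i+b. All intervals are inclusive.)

0, 1, 2, 3, 4, 5, 6, 7, 8

Evaluate at each i in [0,8]:
  i=0: ✓ (witness j=0)
  i=1: ✓ (witness j=1)
  i=2: ✓ (witness j=2)
  i=3: ✓ (witness j=3)
  i=4: ✓ (witness j=4)
  i=5: ✓ (witness j=5)
  i=6: ✓ (witness j=9)
  i=7: ✓ (witness j=9)
  i=8: ✓ (witness j=9)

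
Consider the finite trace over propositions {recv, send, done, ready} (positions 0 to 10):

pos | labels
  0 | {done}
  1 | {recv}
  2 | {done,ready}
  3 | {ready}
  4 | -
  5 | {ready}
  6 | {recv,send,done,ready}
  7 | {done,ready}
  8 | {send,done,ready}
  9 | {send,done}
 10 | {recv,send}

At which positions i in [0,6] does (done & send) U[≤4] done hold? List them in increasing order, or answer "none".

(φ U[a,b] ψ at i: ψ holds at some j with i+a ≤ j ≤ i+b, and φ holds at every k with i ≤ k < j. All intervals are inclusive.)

Evaluate at each i in [0,6]:
  i=0: ✓ (rhs at j=0)
  i=1: ✗ (lhs fails at k=1 before rhs at j=2)
  i=2: ✓ (rhs at j=2)
  i=3: ✗ (lhs fails at k=3 before rhs at j=6)
  i=4: ✗ (lhs fails at k=4 before rhs at j=6)
  i=5: ✗ (lhs fails at k=5 before rhs at j=6)
  i=6: ✓ (rhs at j=6)

0, 2, 6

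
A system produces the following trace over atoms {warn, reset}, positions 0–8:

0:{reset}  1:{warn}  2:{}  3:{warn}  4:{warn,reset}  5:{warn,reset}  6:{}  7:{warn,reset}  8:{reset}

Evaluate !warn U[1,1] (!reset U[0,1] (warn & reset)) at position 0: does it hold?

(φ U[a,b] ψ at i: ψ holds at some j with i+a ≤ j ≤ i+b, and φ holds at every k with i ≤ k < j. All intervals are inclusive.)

Need some j in [1,1] with (!reset U[0,1] (warn & reset)), and !warn at every k in [0,j-1].
  j=1: (!reset U[0,1] (warn & reset)) — fails.
No j in the window works → until fails.

False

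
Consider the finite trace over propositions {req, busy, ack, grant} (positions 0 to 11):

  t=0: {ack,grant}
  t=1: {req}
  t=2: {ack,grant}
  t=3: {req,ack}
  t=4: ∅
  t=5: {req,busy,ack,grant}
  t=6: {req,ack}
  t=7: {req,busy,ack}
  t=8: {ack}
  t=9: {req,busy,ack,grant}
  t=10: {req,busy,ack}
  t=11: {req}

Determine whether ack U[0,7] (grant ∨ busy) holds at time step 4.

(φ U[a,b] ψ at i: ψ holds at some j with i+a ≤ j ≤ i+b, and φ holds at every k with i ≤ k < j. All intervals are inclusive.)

Need some j in [4,11] with (grant ∨ busy), and ack at every k in [4,j-1].
  j=4: (grant ∨ busy) false.
  j=5: (grant ∨ busy) holds, but ack fails at k=4 → not this j.
  j=6: (grant ∨ busy) false.
  j=7: (grant ∨ busy) holds, but ack fails at k=4 → not this j.
  j=8: (grant ∨ busy) false.
  j=9: (grant ∨ busy) holds, but ack fails at k=4 → not this j.
  j=10: (grant ∨ busy) holds, but ack fails at k=4 → not this j.
  j=11: (grant ∨ busy) false.
No j in the window works → until fails.

Does not hold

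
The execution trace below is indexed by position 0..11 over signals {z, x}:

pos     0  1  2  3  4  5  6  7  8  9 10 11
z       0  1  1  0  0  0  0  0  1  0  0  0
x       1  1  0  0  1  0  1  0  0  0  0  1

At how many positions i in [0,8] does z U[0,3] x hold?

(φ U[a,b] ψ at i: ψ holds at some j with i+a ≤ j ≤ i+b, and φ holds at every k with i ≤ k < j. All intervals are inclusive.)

Evaluate at each i in [0,8]:
  i=0: ✓ (rhs at j=0)
  i=1: ✓ (rhs at j=1)
  i=2: ✗ (lhs fails at k=3 before rhs at j=4)
  i=3: ✗ (lhs fails at k=3 before rhs at j=4)
  i=4: ✓ (rhs at j=4)
  i=5: ✗ (lhs fails at k=5 before rhs at j=6)
  i=6: ✓ (rhs at j=6)
  i=7: ✗ (no rhs in [7,10])
  i=8: ✗ (lhs fails at k=9 before rhs at j=11)
Positions where it holds: {0, 1, 4, 6} → 4.

4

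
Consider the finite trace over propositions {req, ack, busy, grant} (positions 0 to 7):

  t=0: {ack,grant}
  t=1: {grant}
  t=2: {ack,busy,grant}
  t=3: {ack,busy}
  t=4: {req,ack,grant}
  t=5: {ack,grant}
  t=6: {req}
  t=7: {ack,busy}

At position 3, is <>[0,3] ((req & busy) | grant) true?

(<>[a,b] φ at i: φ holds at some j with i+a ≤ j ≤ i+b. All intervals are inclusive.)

True

Check ((req & busy) | grant) at each j in [3,6]:
  j=3: false
  j=4: true
  j=5: true
  j=6: false
Found at j=4 → formula holds.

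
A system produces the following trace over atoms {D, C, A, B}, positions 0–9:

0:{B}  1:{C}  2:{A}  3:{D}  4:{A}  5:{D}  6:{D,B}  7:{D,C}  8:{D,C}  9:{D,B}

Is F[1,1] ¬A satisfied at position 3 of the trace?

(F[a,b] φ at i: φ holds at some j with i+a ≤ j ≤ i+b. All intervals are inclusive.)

No

Check ¬A at each j in [4,4]:
  j=4: false
No position in the window satisfies it → formula fails.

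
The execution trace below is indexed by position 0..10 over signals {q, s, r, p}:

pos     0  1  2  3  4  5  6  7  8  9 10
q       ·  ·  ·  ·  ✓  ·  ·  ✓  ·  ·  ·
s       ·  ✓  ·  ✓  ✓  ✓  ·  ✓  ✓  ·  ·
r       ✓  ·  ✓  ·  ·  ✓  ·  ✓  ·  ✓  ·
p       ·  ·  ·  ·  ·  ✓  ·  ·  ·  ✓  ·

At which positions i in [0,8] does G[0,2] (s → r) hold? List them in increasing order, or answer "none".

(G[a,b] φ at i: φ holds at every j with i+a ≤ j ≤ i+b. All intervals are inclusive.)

Evaluate at each i in [0,8]:
  i=0: ✗ (fails at j=1)
  i=1: ✗ (fails at j=1)
  i=2: ✗ (fails at j=3)
  i=3: ✗ (fails at j=3)
  i=4: ✗ (fails at j=4)
  i=5: ✓ (all of [5,7])
  i=6: ✗ (fails at j=8)
  i=7: ✗ (fails at j=8)
  i=8: ✗ (fails at j=8)

5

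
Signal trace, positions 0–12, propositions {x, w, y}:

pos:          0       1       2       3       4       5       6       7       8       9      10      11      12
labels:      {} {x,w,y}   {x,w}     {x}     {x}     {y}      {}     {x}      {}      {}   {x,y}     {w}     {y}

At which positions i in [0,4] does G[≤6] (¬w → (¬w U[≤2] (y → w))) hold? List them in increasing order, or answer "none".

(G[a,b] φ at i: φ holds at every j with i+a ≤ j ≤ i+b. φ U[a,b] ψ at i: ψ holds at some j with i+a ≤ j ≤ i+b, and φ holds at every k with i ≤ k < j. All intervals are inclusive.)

0, 1, 2, 3, 4

Evaluate at each i in [0,4]:
  i=0: ✓ (all of [0,6])
  i=1: ✓ (all of [1,7])
  i=2: ✓ (all of [2,8])
  i=3: ✓ (all of [3,9])
  i=4: ✓ (all of [4,10])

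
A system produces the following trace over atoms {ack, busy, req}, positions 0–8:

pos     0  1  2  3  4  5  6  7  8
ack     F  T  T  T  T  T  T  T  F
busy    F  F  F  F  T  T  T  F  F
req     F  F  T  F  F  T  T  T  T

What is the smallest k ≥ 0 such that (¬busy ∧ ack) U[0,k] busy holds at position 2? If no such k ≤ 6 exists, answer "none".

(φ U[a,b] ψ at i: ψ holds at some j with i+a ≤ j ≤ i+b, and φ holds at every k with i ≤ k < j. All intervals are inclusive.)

2

Need earliest j ≥ 2 with busy, and (¬busy ∧ ack) at every k in [2,j-1].
  j=2: rhs fails.
  j=3: rhs fails.
  j=4: rhs holds; lhs holds on [2,3]. k = 2.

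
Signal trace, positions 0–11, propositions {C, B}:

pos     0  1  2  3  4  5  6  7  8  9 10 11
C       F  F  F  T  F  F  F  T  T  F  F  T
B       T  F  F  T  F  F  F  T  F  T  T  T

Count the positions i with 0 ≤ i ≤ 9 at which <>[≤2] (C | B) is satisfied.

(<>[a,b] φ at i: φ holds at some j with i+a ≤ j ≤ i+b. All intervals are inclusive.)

Evaluate at each i in [0,9]:
  i=0: ✓ (witness j=0)
  i=1: ✓ (witness j=3)
  i=2: ✓ (witness j=3)
  i=3: ✓ (witness j=3)
  i=4: ✗ (none in [4,6])
  i=5: ✓ (witness j=7)
  i=6: ✓ (witness j=7)
  i=7: ✓ (witness j=7)
  i=8: ✓ (witness j=8)
  i=9: ✓ (witness j=9)
Positions where it holds: {0, 1, 2, 3, 5, 6, 7, 8, 9} → 9.

9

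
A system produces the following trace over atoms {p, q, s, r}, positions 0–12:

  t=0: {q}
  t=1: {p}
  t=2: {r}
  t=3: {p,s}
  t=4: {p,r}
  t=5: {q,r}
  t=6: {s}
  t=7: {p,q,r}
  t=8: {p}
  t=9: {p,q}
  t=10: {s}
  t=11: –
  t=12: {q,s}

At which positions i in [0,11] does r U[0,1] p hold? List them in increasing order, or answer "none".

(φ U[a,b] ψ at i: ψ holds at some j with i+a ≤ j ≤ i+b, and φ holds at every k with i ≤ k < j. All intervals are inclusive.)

1, 2, 3, 4, 7, 8, 9

Evaluate at each i in [0,11]:
  i=0: ✗ (lhs fails at k=0 before rhs at j=1)
  i=1: ✓ (rhs at j=1)
  i=2: ✓ (rhs at j=3; lhs holds on [2,2])
  i=3: ✓ (rhs at j=3)
  i=4: ✓ (rhs at j=4)
  i=5: ✗ (no rhs in [5,6])
  i=6: ✗ (lhs fails at k=6 before rhs at j=7)
  i=7: ✓ (rhs at j=7)
  i=8: ✓ (rhs at j=8)
  i=9: ✓ (rhs at j=9)
  i=10: ✗ (no rhs in [10,11])
  i=11: ✗ (no rhs in [11,12])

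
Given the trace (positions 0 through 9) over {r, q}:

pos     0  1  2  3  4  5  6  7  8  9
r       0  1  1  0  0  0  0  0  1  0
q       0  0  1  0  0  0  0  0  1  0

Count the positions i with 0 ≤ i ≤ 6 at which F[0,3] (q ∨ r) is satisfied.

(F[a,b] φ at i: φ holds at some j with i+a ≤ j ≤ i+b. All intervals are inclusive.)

Evaluate at each i in [0,6]:
  i=0: ✓ (witness j=1)
  i=1: ✓ (witness j=1)
  i=2: ✓ (witness j=2)
  i=3: ✗ (none in [3,6])
  i=4: ✗ (none in [4,7])
  i=5: ✓ (witness j=8)
  i=6: ✓ (witness j=8)
Positions where it holds: {0, 1, 2, 5, 6} → 5.

5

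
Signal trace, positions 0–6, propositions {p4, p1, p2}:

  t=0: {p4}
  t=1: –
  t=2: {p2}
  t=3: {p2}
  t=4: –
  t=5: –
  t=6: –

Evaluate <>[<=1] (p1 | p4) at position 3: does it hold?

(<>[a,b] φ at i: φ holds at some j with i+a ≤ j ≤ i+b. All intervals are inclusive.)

False

Check (p1 | p4) at each j in [3,4]:
  j=3: false
  j=4: false
No position in the window satisfies it → formula fails.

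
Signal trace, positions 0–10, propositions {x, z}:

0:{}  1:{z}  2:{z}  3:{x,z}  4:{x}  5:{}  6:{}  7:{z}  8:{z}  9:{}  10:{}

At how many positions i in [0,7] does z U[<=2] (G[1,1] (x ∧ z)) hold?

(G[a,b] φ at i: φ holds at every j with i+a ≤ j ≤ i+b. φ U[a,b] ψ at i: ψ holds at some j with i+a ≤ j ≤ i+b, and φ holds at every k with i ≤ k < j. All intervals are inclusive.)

Evaluate at each i in [0,7]:
  i=0: ✗ (lhs fails at k=0 before rhs at j=2)
  i=1: ✓ (rhs at j=2; lhs holds on [1,1])
  i=2: ✓ (rhs at j=2)
  i=3: ✗ (no rhs in [3,5])
  i=4: ✗ (no rhs in [4,6])
  i=5: ✗ (no rhs in [5,7])
  i=6: ✗ (no rhs in [6,8])
  i=7: ✗ (no rhs in [7,9])
Positions where it holds: {1, 2} → 2.

2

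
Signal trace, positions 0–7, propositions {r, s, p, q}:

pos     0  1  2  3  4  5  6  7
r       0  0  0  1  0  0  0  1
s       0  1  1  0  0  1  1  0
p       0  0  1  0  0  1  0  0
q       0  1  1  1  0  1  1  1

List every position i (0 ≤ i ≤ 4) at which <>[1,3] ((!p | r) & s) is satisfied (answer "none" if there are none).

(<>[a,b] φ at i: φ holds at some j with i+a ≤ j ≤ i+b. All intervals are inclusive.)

Evaluate at each i in [0,4]:
  i=0: ✓ (witness j=1)
  i=1: ✗ (none in [2,4])
  i=2: ✗ (none in [3,5])
  i=3: ✓ (witness j=6)
  i=4: ✓ (witness j=6)

0, 3, 4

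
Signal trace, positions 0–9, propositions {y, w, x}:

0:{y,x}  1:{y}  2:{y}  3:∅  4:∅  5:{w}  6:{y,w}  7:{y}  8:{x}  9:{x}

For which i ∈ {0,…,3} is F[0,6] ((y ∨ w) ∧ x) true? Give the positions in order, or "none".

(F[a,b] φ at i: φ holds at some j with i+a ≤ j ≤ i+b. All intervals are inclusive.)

Evaluate at each i in [0,3]:
  i=0: ✓ (witness j=0)
  i=1: ✗ (none in [1,7])
  i=2: ✗ (none in [2,8])
  i=3: ✗ (none in [3,9])

0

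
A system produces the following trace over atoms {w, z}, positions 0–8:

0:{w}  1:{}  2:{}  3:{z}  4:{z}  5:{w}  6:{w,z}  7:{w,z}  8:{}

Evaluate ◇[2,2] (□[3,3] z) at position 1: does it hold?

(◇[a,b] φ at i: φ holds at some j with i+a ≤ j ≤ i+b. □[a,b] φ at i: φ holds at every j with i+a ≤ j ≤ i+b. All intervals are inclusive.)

Check □[3,3] z at each j in [3,3]:
  j=3: holds on [6,6]
Found at j=3 → formula holds.

Yes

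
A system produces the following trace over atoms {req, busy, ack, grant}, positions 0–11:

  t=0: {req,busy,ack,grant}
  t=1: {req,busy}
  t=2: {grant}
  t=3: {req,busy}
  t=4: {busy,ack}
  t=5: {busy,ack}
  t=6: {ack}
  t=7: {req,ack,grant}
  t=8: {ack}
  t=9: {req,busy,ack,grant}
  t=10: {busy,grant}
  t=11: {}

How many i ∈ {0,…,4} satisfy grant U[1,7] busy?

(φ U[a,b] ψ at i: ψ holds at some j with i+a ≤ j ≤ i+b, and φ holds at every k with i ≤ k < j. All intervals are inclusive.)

2

Evaluate at each i in [0,4]:
  i=0: ✓ (rhs at j=1; lhs holds on [0,0])
  i=1: ✗ (lhs fails at k=1 before rhs at j=3)
  i=2: ✓ (rhs at j=3; lhs holds on [2,2])
  i=3: ✗ (lhs fails at k=3 before rhs at j=4)
  i=4: ✗ (lhs fails at k=4 before rhs at j=5)
Positions where it holds: {0, 2} → 2.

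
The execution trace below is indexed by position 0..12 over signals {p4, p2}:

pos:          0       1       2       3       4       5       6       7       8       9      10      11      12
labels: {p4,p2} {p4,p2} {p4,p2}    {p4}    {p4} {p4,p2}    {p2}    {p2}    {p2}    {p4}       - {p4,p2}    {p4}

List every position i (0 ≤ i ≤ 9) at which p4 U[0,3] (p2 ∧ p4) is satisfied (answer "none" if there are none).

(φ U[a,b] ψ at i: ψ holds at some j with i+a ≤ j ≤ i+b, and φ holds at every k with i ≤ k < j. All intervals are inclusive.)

0, 1, 2, 3, 4, 5

Evaluate at each i in [0,9]:
  i=0: ✓ (rhs at j=0)
  i=1: ✓ (rhs at j=1)
  i=2: ✓ (rhs at j=2)
  i=3: ✓ (rhs at j=5; lhs holds on [3,4])
  i=4: ✓ (rhs at j=5; lhs holds on [4,4])
  i=5: ✓ (rhs at j=5)
  i=6: ✗ (no rhs in [6,9])
  i=7: ✗ (no rhs in [7,10])
  i=8: ✗ (lhs fails at k=8 before rhs at j=11)
  i=9: ✗ (lhs fails at k=10 before rhs at j=11)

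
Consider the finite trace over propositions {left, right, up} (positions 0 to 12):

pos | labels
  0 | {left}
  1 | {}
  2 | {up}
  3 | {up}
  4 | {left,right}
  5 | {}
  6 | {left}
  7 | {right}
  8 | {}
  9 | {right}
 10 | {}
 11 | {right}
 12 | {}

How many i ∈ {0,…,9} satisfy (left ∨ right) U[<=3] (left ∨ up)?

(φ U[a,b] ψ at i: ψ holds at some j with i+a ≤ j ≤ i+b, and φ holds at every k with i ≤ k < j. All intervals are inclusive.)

Evaluate at each i in [0,9]:
  i=0: ✓ (rhs at j=0)
  i=1: ✗ (lhs fails at k=1 before rhs at j=2)
  i=2: ✓ (rhs at j=2)
  i=3: ✓ (rhs at j=3)
  i=4: ✓ (rhs at j=4)
  i=5: ✗ (lhs fails at k=5 before rhs at j=6)
  i=6: ✓ (rhs at j=6)
  i=7: ✗ (no rhs in [7,10])
  i=8: ✗ (no rhs in [8,11])
  i=9: ✗ (no rhs in [9,12])
Positions where it holds: {0, 2, 3, 4, 6} → 5.

5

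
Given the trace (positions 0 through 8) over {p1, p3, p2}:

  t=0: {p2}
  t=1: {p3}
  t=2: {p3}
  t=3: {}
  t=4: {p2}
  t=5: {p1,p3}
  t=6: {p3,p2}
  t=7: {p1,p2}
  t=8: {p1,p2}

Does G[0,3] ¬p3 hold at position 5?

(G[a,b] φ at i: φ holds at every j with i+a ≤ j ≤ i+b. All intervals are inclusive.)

No

Check ¬p3 at every j in [5,8]:
  j=5: false
  j=6: false
  j=7: true
  j=8: true
Fails at j=5 → formula fails.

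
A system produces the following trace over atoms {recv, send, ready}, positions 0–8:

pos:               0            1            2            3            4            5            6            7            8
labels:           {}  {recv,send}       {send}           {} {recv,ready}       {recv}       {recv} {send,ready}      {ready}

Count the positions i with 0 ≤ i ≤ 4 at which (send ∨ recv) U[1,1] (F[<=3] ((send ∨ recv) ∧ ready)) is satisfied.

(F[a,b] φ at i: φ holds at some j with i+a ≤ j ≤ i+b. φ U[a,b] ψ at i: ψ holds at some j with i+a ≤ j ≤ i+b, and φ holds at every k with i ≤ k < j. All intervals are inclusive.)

3

Evaluate at each i in [0,4]:
  i=0: ✗ (lhs fails at k=0 before rhs at j=1)
  i=1: ✓ (rhs at j=2; lhs holds on [1,1])
  i=2: ✓ (rhs at j=3; lhs holds on [2,2])
  i=3: ✗ (lhs fails at k=3 before rhs at j=4)
  i=4: ✓ (rhs at j=5; lhs holds on [4,4])
Positions where it holds: {1, 2, 4} → 3.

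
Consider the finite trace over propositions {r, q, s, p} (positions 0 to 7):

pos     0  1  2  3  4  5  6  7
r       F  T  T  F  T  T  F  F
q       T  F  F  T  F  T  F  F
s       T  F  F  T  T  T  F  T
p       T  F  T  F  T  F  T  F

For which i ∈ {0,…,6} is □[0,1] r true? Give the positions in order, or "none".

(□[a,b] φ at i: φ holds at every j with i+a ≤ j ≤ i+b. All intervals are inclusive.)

Evaluate at each i in [0,6]:
  i=0: ✗ (fails at j=0)
  i=1: ✓ (all of [1,2])
  i=2: ✗ (fails at j=3)
  i=3: ✗ (fails at j=3)
  i=4: ✓ (all of [4,5])
  i=5: ✗ (fails at j=6)
  i=6: ✗ (fails at j=6)

1, 4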